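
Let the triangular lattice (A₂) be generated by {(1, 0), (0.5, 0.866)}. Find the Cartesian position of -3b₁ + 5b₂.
(-0.5, 4.33)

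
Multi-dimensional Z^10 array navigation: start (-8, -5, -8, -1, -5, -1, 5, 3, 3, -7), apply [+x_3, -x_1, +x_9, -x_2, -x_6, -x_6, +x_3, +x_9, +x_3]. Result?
(-9, -6, -5, -1, -5, -3, 5, 3, 5, -7)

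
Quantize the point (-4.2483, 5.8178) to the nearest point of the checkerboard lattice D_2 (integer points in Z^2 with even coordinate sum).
(-4, 6)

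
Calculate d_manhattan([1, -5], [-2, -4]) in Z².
4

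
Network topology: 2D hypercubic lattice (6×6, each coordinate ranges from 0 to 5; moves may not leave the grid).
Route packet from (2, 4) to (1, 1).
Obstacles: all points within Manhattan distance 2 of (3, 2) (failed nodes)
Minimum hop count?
6
(one shortest path: (2, 4) → (1, 4) → (0, 4) → (0, 3) → (0, 2) → (0, 1) → (1, 1))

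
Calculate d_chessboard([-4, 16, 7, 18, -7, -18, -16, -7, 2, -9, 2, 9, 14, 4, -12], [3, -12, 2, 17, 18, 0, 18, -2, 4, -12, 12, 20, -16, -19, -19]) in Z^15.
34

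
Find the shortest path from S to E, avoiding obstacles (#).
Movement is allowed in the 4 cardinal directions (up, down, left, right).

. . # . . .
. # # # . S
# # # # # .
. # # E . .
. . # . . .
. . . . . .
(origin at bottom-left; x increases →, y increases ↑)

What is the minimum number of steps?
4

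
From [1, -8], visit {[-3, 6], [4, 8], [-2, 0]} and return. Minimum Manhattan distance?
46
(one optimal route: (1, -8) → (4, 8) → (-3, 6) → (-2, 0) → (1, -8))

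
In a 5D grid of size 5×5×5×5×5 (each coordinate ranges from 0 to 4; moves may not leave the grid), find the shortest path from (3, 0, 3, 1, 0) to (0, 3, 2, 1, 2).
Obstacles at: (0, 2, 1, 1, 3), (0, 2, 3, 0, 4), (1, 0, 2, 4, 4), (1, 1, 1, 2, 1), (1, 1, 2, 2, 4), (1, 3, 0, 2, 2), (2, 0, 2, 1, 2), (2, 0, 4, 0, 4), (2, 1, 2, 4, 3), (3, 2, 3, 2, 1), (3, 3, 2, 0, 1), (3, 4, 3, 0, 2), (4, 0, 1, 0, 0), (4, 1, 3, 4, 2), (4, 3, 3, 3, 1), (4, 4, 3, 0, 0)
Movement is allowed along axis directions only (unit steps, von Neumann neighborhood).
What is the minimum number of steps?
9
(one shortest path: (3, 0, 3, 1, 0) → (2, 0, 3, 1, 0) → (1, 0, 3, 1, 0) → (0, 0, 3, 1, 0) → (0, 1, 3, 1, 0) → (0, 2, 3, 1, 0) → (0, 3, 3, 1, 0) → (0, 3, 2, 1, 0) → (0, 3, 2, 1, 1) → (0, 3, 2, 1, 2))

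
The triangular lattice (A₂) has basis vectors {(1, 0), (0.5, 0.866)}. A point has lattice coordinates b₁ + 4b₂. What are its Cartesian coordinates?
(3, 3.464)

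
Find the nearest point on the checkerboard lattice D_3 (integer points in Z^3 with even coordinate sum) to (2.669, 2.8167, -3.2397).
(2, 3, -3)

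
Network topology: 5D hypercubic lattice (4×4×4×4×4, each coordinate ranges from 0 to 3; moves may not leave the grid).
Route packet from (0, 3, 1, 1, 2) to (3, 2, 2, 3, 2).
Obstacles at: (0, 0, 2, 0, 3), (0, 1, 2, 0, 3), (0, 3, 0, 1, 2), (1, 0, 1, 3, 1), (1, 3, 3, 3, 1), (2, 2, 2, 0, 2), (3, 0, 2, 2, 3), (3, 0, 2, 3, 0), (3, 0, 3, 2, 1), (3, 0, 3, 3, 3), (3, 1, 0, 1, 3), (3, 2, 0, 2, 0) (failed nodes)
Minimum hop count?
7
(one shortest path: (0, 3, 1, 1, 2) → (1, 3, 1, 1, 2) → (2, 3, 1, 1, 2) → (3, 3, 1, 1, 2) → (3, 2, 1, 1, 2) → (3, 2, 2, 1, 2) → (3, 2, 2, 2, 2) → (3, 2, 2, 3, 2))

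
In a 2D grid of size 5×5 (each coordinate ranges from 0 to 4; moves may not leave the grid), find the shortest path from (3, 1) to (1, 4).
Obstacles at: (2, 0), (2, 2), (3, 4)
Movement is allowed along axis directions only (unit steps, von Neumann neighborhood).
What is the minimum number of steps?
5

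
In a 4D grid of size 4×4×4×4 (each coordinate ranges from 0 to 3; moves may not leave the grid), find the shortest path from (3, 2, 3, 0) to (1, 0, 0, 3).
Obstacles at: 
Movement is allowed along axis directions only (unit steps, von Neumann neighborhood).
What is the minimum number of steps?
10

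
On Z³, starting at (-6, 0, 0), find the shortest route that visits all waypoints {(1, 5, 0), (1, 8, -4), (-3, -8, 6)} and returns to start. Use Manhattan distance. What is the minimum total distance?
66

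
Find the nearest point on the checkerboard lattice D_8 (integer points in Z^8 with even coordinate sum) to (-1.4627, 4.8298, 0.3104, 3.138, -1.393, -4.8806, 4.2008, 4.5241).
(-1, 5, 0, 3, -1, -5, 4, 5)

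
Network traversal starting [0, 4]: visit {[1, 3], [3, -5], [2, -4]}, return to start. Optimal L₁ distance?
24
(one optimal route: (0, 4) → (1, 3) → (3, -5) → (2, -4) → (0, 4))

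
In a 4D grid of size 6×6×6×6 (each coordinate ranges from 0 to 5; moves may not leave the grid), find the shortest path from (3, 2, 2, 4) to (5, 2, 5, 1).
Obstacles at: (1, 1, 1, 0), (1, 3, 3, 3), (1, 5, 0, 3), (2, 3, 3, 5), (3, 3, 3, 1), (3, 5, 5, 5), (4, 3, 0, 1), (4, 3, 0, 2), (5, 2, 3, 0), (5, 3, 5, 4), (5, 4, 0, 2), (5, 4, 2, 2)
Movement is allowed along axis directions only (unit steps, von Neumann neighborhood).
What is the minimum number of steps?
8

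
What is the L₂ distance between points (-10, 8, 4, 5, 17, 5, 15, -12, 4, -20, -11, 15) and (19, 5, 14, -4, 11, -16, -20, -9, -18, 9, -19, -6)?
67.6166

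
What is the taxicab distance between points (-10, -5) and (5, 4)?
24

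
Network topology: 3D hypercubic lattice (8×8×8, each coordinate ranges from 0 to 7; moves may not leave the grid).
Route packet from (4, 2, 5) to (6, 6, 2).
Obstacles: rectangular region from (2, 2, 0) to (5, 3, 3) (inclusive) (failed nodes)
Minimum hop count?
9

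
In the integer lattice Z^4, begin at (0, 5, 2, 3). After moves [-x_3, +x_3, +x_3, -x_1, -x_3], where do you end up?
(-1, 5, 2, 3)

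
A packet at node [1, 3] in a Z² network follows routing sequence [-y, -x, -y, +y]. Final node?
(0, 2)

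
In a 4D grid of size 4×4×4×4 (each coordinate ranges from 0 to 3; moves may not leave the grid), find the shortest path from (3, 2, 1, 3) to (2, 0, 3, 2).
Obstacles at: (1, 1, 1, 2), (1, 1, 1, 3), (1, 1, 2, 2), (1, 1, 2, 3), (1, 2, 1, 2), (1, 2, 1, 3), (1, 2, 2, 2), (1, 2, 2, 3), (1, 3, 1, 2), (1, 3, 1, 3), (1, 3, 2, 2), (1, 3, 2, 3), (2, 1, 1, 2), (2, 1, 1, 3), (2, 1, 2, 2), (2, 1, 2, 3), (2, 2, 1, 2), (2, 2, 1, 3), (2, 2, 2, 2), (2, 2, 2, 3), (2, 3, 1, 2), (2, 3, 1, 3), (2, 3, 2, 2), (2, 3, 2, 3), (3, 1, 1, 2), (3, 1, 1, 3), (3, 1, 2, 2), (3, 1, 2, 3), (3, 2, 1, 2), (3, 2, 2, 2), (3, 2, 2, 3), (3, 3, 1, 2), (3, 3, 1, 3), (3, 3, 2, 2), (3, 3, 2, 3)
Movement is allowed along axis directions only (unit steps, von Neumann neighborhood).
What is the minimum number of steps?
8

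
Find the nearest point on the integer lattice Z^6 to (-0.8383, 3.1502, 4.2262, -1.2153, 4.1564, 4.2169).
(-1, 3, 4, -1, 4, 4)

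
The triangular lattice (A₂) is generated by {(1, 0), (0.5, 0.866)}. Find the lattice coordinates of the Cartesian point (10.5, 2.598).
9b₁ + 3b₂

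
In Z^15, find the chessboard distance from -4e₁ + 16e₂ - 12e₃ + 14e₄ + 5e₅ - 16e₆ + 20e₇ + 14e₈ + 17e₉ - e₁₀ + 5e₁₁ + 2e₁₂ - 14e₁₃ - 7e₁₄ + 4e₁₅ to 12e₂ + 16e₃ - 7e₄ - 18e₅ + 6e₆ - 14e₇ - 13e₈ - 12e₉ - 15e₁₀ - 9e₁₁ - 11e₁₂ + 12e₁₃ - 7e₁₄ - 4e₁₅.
34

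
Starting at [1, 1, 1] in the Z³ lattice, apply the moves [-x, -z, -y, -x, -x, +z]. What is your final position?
(-2, 0, 1)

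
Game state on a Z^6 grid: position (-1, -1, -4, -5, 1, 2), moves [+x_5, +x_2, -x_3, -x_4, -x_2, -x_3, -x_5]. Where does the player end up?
(-1, -1, -6, -6, 1, 2)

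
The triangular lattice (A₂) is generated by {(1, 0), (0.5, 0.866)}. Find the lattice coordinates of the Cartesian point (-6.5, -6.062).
-3b₁ - 7b₂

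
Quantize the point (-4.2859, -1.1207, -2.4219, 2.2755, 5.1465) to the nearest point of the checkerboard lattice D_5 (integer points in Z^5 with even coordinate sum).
(-4, -1, -2, 2, 5)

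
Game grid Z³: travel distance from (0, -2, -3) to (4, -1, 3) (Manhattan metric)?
11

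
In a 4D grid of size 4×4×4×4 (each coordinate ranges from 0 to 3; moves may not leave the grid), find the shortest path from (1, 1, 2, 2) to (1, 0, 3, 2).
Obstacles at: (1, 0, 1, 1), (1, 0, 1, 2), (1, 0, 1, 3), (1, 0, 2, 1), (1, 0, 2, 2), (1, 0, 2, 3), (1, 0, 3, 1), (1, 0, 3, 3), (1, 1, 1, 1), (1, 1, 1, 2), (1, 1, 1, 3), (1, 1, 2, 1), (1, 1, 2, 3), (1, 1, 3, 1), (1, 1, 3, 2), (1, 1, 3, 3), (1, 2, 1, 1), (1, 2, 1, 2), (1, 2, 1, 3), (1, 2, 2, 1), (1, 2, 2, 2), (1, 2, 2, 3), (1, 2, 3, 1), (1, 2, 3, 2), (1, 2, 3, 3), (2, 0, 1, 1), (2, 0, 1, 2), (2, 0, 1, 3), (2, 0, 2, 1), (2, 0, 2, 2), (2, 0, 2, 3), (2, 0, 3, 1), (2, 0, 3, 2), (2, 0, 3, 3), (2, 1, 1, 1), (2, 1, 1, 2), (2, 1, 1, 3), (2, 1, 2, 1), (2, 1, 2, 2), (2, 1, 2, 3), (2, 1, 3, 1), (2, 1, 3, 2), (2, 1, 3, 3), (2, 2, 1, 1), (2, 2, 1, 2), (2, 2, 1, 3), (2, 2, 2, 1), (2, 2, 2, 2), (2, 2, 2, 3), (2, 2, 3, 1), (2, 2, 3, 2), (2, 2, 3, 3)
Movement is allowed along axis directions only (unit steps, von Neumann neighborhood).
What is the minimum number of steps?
4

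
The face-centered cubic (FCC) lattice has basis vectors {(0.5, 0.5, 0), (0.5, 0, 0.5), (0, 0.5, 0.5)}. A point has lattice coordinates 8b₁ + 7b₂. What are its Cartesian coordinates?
(7.5, 4, 3.5)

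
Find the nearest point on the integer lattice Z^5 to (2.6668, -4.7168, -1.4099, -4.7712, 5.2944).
(3, -5, -1, -5, 5)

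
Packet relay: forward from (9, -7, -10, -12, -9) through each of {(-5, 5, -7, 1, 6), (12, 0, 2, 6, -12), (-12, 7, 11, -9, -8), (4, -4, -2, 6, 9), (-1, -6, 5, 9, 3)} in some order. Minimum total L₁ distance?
188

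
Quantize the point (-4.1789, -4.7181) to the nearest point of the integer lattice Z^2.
(-4, -5)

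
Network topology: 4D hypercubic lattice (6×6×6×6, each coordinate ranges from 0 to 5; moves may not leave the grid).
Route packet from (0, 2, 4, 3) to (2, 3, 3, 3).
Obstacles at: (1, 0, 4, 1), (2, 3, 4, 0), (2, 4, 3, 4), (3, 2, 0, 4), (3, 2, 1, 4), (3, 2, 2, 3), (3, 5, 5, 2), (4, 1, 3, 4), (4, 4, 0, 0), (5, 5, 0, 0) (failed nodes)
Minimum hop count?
4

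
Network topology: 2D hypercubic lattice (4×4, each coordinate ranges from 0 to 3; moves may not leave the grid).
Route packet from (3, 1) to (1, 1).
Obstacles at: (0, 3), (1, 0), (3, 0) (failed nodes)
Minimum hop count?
2
(one shortest path: (3, 1) → (2, 1) → (1, 1))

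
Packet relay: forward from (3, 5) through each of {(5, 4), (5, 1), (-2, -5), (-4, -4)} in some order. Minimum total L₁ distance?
22
(one optimal route: (3, 5) → (5, 4) → (5, 1) → (-2, -5) → (-4, -4))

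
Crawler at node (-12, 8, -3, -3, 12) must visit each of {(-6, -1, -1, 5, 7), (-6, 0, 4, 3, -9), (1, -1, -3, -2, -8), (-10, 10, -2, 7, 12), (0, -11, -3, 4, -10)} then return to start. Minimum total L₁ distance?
150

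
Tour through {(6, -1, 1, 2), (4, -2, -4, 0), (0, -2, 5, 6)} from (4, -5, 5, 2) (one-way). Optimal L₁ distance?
36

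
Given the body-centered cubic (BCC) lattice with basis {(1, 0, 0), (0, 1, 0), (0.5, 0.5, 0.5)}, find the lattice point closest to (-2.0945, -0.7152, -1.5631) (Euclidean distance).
(-2.5, -0.5, -1.5)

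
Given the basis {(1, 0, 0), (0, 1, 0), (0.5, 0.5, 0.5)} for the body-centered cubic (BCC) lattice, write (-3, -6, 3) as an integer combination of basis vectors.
-6b₁ - 9b₂ + 6b₃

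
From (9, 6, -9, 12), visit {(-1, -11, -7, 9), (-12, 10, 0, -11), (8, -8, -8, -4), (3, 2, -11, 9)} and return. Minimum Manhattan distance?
172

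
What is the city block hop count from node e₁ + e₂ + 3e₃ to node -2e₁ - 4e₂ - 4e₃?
15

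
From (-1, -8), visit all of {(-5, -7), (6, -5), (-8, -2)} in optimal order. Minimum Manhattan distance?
30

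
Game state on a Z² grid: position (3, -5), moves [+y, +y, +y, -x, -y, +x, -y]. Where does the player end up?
(3, -4)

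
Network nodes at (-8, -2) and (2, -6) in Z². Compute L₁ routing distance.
14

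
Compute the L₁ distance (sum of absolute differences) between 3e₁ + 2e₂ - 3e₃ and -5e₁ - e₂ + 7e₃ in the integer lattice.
21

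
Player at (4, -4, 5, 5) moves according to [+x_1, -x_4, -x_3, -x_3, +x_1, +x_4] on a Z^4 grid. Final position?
(6, -4, 3, 5)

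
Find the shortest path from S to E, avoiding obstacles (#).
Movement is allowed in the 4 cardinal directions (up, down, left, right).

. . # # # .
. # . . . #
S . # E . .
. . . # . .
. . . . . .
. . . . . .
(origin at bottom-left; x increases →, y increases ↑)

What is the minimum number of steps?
9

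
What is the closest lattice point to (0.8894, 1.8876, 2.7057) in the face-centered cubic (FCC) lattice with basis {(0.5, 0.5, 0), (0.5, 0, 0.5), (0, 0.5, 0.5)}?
(1, 2, 3)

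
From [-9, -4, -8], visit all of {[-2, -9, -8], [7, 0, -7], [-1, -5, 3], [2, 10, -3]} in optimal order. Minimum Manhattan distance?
70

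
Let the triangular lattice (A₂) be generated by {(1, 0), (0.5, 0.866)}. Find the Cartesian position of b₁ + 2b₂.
(2, 1.732)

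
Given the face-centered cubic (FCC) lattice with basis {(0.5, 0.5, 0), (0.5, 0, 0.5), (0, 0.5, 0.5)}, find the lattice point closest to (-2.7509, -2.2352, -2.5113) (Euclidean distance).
(-2.5, -2, -2.5)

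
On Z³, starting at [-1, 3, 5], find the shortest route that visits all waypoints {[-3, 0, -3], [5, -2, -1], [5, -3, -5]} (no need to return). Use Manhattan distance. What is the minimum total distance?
30
(one optimal route: (-1, 3, 5) → (-3, 0, -3) → (5, -2, -1) → (5, -3, -5))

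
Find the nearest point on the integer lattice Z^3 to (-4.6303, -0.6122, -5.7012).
(-5, -1, -6)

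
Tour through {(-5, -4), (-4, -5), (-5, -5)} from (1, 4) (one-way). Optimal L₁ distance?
16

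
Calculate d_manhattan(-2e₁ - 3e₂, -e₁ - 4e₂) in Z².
2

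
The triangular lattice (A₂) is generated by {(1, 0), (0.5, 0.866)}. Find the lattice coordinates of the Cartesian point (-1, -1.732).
-2b₂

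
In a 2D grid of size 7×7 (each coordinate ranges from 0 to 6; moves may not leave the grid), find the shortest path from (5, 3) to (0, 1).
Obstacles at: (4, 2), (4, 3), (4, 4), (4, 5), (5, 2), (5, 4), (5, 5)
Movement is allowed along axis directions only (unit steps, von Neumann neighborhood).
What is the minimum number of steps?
9
(one shortest path: (5, 3) → (6, 3) → (6, 2) → (6, 1) → (5, 1) → (4, 1) → (3, 1) → (2, 1) → (1, 1) → (0, 1))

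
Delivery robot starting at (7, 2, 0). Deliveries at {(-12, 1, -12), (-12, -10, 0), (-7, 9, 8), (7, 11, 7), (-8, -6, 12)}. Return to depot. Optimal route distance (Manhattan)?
128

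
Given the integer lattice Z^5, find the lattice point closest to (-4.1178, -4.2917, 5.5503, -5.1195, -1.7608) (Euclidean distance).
(-4, -4, 6, -5, -2)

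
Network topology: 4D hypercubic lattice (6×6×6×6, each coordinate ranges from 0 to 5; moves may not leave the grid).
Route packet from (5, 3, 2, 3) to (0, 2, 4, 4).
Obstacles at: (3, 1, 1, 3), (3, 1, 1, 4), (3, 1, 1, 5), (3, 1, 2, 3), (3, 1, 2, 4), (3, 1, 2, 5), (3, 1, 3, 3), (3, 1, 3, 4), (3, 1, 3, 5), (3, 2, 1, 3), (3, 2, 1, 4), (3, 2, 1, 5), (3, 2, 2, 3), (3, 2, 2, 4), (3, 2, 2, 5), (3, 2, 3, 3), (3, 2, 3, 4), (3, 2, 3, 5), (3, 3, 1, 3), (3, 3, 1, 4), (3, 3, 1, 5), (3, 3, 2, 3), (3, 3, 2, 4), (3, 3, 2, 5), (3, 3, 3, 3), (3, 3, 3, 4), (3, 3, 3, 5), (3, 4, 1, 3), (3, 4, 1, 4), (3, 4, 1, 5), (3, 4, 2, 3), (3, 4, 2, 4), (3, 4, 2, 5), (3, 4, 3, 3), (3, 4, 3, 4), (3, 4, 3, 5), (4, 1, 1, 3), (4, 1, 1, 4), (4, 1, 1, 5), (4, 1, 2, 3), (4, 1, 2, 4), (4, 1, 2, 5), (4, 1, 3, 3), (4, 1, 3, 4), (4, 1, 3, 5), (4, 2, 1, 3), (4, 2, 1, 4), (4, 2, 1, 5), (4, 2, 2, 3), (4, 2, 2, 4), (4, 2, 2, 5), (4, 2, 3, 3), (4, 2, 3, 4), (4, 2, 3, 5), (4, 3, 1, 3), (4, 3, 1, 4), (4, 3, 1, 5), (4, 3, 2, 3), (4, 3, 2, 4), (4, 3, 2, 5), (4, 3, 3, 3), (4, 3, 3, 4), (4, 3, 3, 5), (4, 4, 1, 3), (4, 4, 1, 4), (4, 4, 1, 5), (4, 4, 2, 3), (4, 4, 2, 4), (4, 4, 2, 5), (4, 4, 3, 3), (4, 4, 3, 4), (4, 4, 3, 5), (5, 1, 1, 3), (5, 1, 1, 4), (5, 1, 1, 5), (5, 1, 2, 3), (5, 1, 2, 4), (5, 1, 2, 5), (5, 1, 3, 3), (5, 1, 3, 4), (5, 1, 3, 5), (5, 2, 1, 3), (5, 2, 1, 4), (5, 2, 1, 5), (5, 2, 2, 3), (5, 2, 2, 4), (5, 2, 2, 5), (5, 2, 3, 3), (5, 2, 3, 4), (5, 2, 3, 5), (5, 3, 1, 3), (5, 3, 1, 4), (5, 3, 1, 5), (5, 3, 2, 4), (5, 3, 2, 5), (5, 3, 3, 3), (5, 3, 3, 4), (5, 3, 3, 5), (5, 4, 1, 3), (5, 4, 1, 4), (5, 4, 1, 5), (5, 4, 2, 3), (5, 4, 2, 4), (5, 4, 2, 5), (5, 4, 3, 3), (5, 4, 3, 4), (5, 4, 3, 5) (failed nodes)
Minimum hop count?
11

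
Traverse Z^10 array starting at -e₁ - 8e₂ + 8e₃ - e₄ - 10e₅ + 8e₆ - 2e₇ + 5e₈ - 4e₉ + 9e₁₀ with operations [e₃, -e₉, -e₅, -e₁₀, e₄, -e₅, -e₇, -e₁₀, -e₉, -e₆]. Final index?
(-1, -8, 9, 0, -12, 7, -3, 5, -6, 7)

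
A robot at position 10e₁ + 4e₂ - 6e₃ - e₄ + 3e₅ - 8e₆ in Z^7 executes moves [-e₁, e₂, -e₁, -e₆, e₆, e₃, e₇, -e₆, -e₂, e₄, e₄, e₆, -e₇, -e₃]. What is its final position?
(8, 4, -6, 1, 3, -8, 0)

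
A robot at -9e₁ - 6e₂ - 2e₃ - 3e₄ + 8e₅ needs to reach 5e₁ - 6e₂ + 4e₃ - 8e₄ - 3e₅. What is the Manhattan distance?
36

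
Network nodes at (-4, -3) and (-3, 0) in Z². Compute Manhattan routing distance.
4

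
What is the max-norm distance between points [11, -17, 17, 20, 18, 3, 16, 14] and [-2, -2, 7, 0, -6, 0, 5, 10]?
24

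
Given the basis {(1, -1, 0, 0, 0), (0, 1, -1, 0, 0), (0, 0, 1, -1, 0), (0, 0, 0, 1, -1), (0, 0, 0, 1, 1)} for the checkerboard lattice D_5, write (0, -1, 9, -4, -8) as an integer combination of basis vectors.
-b₂ + 8b₃ + 6b₄ - 2b₅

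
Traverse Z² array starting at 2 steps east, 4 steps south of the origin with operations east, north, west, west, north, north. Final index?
(1, -1)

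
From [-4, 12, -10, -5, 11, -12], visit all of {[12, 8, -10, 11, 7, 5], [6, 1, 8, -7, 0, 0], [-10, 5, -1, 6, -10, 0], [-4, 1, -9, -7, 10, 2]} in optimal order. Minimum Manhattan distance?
181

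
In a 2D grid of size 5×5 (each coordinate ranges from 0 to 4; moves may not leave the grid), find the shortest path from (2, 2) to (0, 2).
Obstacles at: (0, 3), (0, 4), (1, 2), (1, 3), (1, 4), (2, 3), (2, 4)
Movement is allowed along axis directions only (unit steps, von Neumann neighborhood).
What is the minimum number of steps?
4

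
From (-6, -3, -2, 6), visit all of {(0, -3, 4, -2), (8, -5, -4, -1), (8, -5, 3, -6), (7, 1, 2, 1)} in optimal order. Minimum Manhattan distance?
62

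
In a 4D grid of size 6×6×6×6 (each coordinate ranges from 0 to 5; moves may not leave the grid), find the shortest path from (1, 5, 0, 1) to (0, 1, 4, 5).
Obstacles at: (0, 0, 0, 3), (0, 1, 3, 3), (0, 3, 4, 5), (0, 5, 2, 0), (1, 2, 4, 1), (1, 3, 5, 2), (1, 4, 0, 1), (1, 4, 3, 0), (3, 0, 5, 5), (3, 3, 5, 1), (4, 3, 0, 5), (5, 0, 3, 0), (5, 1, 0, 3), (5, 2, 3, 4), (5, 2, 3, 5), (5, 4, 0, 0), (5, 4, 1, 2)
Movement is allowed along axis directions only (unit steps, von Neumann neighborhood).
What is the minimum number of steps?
13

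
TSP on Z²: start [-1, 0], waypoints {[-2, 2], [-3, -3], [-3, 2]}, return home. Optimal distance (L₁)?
14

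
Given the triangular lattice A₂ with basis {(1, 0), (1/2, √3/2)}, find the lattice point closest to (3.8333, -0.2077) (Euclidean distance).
(4, 0)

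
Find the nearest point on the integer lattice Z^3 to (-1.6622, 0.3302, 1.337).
(-2, 0, 1)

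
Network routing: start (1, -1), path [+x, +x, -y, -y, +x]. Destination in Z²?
(4, -3)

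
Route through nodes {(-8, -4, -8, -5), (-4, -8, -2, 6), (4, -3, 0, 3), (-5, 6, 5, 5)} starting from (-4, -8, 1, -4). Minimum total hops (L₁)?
86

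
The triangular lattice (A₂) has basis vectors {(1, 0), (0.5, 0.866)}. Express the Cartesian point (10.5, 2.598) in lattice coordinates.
9b₁ + 3b₂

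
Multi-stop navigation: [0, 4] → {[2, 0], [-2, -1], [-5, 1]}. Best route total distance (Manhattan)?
16
(one optimal route: (0, 4) → (2, 0) → (-2, -1) → (-5, 1))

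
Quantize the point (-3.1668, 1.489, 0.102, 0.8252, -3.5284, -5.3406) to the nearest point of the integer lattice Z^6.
(-3, 1, 0, 1, -4, -5)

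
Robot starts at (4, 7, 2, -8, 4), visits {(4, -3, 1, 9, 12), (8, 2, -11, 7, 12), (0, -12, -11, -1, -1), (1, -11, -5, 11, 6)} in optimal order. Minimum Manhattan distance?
120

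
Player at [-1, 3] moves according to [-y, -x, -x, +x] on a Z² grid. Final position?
(-2, 2)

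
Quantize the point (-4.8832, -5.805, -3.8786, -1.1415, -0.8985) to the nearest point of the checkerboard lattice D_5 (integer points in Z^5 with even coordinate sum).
(-5, -5, -4, -1, -1)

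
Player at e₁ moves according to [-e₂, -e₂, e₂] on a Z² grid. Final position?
(1, -1)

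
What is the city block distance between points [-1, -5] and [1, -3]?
4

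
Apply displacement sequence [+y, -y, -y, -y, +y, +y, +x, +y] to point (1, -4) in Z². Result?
(2, -3)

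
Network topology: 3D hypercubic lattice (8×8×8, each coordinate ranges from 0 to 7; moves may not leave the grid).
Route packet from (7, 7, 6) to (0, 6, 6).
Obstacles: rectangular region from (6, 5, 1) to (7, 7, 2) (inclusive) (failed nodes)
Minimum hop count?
8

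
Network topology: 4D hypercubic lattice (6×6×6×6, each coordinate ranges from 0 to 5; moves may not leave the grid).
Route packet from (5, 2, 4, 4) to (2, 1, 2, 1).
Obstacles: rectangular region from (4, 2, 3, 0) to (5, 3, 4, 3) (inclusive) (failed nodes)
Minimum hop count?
9
(one shortest path: (5, 2, 4, 4) → (4, 2, 4, 4) → (3, 2, 4, 4) → (2, 2, 4, 4) → (2, 1, 4, 4) → (2, 1, 3, 4) → (2, 1, 2, 4) → (2, 1, 2, 3) → (2, 1, 2, 2) → (2, 1, 2, 1))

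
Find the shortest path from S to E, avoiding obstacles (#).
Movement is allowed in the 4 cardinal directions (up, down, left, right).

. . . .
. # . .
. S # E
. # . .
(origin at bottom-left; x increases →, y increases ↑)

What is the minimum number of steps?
8
(one shortest path: (1, 1) → (0, 1) → (0, 2) → (0, 3) → (1, 3) → (2, 3) → (3, 3) → (3, 2) → (3, 1))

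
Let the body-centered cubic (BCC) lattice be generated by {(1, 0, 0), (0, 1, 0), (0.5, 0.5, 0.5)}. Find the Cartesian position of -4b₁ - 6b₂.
(-4, -6, 0)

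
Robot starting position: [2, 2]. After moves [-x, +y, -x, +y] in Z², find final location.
(0, 4)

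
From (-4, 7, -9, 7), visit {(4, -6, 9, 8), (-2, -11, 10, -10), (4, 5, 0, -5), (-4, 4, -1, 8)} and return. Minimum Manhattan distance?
138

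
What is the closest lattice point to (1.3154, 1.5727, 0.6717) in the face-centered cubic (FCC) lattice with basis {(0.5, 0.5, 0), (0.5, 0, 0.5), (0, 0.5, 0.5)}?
(1, 1.5, 0.5)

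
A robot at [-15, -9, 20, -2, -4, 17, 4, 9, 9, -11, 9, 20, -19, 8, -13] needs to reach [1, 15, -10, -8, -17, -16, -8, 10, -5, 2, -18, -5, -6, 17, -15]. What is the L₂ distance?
71.7217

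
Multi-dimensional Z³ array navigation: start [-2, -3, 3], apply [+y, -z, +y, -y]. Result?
(-2, -2, 2)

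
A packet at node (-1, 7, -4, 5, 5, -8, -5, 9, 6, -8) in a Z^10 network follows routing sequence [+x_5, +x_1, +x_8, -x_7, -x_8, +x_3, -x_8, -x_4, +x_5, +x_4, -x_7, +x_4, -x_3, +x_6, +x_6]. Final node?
(0, 7, -4, 6, 7, -6, -7, 8, 6, -8)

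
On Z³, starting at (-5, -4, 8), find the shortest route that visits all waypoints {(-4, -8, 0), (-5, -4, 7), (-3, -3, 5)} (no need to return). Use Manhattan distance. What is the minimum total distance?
17
(one optimal route: (-5, -4, 8) → (-5, -4, 7) → (-3, -3, 5) → (-4, -8, 0))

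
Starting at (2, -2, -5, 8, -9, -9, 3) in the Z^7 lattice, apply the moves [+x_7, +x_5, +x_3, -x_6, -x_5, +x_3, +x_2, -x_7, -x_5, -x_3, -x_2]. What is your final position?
(2, -2, -4, 8, -10, -10, 3)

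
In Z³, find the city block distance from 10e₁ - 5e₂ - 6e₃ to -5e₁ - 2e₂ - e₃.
23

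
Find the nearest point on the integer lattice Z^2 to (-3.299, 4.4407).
(-3, 4)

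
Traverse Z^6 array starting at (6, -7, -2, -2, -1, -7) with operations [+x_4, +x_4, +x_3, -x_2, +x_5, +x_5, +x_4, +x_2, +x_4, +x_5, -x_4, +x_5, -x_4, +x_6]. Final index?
(6, -7, -1, 0, 3, -6)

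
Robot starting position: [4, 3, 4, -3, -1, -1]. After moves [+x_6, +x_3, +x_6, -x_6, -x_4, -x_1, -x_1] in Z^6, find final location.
(2, 3, 5, -4, -1, 0)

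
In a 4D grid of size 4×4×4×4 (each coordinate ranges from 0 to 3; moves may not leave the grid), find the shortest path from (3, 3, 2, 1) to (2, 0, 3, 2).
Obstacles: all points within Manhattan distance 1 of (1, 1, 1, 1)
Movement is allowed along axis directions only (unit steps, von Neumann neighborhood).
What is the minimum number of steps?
6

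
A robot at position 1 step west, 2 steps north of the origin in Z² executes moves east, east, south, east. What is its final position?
(2, 1)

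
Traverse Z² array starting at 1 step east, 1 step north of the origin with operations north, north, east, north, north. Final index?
(2, 5)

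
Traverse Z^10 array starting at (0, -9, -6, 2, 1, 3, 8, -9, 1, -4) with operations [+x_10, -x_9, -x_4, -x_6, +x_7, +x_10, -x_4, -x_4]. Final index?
(0, -9, -6, -1, 1, 2, 9, -9, 0, -2)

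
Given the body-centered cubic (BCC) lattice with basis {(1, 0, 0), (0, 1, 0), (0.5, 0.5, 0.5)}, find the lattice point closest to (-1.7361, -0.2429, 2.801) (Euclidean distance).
(-2, 0, 3)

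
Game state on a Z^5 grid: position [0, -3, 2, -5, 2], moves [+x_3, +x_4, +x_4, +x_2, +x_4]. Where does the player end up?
(0, -2, 3, -2, 2)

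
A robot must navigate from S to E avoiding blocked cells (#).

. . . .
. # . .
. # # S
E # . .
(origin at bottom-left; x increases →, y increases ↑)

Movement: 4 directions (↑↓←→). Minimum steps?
8
(one shortest path: (3, 1) → (3, 2) → (2, 2) → (2, 3) → (1, 3) → (0, 3) → (0, 2) → (0, 1) → (0, 0))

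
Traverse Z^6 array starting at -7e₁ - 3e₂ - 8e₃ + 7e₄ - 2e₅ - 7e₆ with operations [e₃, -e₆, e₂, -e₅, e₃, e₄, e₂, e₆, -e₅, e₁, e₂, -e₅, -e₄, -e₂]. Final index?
(-6, -1, -6, 7, -5, -7)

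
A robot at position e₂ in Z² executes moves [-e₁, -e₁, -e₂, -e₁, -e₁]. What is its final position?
(-4, 0)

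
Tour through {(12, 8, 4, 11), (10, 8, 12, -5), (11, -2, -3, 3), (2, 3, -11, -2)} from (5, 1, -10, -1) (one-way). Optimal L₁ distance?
86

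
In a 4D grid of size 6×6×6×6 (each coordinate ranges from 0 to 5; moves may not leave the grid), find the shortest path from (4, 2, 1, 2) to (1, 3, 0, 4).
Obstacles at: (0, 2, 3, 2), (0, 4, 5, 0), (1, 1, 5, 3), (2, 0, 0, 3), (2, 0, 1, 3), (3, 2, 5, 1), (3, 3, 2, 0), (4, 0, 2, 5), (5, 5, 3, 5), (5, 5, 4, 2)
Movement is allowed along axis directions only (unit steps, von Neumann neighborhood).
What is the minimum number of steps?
7
(one shortest path: (4, 2, 1, 2) → (3, 2, 1, 2) → (2, 2, 1, 2) → (1, 2, 1, 2) → (1, 3, 1, 2) → (1, 3, 0, 2) → (1, 3, 0, 3) → (1, 3, 0, 4))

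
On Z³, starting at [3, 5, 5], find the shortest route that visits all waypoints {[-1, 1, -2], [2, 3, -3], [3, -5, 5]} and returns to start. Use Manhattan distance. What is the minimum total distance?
44
(one optimal route: (3, 5, 5) → (2, 3, -3) → (-1, 1, -2) → (3, -5, 5) → (3, 5, 5))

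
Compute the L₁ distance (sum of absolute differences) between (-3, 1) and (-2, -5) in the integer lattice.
7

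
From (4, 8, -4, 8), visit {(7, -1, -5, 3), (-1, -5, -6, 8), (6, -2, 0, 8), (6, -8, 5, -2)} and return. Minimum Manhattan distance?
98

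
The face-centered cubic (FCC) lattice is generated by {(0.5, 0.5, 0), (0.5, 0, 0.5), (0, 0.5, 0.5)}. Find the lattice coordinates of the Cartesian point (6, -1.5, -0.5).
5b₁ + 7b₂ - 8b₃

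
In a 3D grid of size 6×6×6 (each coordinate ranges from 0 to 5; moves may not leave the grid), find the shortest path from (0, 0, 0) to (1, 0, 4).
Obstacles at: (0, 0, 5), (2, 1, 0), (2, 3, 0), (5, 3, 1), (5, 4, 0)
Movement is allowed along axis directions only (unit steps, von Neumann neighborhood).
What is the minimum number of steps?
5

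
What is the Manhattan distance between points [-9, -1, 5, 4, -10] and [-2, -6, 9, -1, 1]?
32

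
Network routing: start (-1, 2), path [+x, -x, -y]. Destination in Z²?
(-1, 1)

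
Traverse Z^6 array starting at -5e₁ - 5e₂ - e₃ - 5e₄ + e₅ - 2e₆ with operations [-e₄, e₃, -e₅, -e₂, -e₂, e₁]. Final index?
(-4, -7, 0, -6, 0, -2)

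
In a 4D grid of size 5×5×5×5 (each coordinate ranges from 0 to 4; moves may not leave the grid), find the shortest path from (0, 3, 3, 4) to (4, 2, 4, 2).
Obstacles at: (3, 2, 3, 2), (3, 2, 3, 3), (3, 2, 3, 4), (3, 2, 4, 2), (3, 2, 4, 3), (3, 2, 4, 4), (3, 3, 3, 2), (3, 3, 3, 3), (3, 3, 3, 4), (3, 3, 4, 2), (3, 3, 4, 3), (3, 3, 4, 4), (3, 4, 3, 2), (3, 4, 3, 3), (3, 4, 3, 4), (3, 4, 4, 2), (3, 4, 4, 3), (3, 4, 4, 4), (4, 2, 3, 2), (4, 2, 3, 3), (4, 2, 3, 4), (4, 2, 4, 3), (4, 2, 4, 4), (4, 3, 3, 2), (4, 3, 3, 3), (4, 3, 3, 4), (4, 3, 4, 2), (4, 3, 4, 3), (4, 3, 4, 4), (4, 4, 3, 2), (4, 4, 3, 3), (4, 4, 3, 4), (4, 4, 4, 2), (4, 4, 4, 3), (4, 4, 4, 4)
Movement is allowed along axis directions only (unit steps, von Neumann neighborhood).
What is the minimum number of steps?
10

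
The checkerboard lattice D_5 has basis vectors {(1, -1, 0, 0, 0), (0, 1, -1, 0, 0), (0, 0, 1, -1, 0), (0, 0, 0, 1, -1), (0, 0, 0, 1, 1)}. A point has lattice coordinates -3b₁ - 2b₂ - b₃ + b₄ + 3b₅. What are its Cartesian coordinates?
(-3, 1, 1, 5, 2)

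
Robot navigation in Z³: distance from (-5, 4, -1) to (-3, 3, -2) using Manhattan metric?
4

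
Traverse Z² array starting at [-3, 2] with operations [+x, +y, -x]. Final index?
(-3, 3)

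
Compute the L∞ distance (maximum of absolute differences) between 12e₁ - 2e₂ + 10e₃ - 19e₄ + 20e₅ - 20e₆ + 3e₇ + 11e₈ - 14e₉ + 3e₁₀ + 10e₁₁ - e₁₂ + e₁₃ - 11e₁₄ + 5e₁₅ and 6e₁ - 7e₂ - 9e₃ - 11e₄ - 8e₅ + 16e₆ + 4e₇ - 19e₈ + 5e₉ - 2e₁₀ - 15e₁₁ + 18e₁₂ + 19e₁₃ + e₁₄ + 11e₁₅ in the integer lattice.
36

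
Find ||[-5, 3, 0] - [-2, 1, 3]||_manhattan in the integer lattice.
8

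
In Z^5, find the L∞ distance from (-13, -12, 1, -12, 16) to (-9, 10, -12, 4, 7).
22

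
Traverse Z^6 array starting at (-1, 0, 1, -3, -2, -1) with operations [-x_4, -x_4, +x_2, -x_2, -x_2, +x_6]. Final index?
(-1, -1, 1, -5, -2, 0)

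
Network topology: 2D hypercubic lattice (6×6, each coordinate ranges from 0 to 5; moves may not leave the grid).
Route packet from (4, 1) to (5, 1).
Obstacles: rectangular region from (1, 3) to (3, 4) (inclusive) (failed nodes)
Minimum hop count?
1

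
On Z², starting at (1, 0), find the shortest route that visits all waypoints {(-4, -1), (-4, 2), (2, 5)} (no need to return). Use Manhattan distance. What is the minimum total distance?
18
(one optimal route: (1, 0) → (-4, -1) → (-4, 2) → (2, 5))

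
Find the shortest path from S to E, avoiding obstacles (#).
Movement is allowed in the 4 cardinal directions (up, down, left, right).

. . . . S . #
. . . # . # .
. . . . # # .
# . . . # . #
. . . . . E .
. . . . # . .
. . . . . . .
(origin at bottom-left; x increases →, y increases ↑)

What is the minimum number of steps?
9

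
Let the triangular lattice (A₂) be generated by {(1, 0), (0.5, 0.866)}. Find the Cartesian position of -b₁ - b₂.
(-1.5, -0.866)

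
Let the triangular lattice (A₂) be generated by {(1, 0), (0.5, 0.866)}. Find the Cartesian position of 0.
(0, 0)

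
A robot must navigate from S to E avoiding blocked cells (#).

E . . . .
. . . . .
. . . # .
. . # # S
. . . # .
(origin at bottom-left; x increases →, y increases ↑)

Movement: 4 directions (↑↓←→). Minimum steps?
7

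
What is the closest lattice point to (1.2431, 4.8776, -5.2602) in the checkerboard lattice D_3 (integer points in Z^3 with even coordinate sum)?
(1, 5, -6)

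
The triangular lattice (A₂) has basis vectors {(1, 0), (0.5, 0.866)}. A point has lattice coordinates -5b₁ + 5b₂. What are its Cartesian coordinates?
(-2.5, 4.33)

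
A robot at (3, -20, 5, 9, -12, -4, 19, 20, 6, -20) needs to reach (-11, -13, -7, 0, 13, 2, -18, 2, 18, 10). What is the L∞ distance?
37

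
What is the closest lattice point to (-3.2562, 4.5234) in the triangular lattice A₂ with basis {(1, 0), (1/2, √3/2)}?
(-3.5, 4.33)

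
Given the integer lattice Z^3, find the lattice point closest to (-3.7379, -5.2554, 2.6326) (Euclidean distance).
(-4, -5, 3)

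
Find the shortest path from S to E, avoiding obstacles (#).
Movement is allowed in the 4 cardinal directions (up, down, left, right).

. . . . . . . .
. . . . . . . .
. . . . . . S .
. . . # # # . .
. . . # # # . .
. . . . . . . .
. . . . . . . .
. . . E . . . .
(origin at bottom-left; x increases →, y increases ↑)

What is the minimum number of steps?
8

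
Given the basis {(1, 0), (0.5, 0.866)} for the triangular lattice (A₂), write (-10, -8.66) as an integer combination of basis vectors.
-5b₁ - 10b₂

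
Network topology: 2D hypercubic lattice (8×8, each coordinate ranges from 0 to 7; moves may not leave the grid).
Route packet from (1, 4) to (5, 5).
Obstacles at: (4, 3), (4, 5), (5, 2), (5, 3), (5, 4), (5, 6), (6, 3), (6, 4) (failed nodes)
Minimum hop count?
11
(one shortest path: (1, 4) → (2, 4) → (3, 4) → (3, 5) → (3, 6) → (4, 6) → (4, 7) → (5, 7) → (6, 7) → (6, 6) → (6, 5) → (5, 5))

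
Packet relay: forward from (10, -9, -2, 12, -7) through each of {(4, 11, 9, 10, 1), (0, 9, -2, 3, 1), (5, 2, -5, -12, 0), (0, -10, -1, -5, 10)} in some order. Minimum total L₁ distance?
139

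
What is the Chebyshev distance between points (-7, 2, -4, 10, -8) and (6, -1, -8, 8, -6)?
13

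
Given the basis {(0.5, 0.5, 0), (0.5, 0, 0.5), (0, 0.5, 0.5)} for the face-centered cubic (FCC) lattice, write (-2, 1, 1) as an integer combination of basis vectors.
-2b₁ - 2b₂ + 4b₃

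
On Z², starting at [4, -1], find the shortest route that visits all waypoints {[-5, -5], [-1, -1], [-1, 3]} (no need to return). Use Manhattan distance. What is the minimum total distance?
21
(one optimal route: (4, -1) → (-1, -1) → (-1, 3) → (-5, -5))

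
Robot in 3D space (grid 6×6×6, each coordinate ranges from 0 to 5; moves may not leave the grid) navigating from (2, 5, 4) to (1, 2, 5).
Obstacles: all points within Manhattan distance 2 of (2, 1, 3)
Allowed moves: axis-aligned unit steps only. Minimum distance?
5
(one shortest path: (2, 5, 4) → (1, 5, 4) → (1, 4, 4) → (1, 3, 4) → (1, 2, 4) → (1, 2, 5))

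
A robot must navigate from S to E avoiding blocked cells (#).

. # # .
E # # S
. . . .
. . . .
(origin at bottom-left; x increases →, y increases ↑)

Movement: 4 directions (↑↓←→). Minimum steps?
5
(one shortest path: (3, 2) → (3, 1) → (2, 1) → (1, 1) → (0, 1) → (0, 2))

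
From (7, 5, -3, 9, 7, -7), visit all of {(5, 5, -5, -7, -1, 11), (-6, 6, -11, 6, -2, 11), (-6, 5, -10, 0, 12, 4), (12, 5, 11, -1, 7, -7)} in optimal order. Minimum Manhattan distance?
145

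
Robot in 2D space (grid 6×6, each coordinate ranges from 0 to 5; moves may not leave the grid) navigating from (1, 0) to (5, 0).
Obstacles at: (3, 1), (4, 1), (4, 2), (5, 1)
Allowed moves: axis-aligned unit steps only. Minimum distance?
4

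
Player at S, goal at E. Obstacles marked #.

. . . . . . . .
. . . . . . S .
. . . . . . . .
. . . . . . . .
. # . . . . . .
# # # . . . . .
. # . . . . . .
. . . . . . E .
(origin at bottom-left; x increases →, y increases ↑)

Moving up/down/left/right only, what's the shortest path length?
6
(one shortest path: (6, 6) → (6, 5) → (6, 4) → (6, 3) → (6, 2) → (6, 1) → (6, 0))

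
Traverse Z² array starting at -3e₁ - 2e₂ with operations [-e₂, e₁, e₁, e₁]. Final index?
(0, -3)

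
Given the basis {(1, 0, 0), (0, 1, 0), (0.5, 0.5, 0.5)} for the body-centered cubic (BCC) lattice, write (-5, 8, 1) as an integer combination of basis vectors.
-6b₁ + 7b₂ + 2b₃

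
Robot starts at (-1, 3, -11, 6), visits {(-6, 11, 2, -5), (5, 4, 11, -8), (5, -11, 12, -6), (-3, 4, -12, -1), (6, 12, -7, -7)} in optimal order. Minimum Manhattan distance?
109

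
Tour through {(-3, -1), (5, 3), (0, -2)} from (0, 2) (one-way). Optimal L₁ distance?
20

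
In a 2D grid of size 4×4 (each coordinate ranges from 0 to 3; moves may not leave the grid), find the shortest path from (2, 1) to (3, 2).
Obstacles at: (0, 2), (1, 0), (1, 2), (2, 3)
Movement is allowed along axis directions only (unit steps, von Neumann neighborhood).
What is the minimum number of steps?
2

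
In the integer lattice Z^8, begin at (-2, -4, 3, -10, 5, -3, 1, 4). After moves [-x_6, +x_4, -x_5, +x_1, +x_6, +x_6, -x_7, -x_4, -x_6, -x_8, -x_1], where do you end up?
(-2, -4, 3, -10, 4, -3, 0, 3)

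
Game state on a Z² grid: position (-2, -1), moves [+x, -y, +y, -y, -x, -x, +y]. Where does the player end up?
(-3, -1)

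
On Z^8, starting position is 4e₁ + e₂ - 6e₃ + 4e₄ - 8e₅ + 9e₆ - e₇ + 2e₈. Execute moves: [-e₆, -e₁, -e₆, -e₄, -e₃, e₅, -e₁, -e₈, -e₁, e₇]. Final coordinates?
(1, 1, -7, 3, -7, 7, 0, 1)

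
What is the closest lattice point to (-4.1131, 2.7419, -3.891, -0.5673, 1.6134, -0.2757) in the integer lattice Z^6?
(-4, 3, -4, -1, 2, 0)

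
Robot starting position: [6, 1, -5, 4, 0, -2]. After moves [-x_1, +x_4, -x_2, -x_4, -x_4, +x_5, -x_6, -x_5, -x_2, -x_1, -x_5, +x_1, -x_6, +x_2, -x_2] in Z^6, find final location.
(5, -1, -5, 3, -1, -4)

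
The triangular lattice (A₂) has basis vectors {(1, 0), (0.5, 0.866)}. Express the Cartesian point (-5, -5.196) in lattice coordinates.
-2b₁ - 6b₂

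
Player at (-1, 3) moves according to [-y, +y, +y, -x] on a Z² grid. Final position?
(-2, 4)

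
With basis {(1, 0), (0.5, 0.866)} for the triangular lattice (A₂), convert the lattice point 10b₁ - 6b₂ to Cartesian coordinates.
(7, -5.196)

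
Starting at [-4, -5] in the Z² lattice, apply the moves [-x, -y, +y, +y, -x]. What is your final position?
(-6, -4)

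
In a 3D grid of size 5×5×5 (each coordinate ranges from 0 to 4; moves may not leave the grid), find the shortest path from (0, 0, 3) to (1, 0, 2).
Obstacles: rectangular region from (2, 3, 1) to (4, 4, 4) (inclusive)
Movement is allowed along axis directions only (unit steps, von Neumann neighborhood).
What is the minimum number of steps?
2
(one shortest path: (0, 0, 3) → (1, 0, 3) → (1, 0, 2))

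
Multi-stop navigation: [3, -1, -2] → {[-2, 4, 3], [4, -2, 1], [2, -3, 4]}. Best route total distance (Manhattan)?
23
(one optimal route: (3, -1, -2) → (4, -2, 1) → (2, -3, 4) → (-2, 4, 3))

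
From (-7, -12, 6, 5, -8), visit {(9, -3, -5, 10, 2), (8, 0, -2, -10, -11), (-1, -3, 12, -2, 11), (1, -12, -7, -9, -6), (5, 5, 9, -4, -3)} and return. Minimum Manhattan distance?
232
(one optimal route: (-7, -12, 6, 5, -8) → (9, -3, -5, 10, 2) → (-1, -3, 12, -2, 11) → (5, 5, 9, -4, -3) → (8, 0, -2, -10, -11) → (1, -12, -7, -9, -6) → (-7, -12, 6, 5, -8))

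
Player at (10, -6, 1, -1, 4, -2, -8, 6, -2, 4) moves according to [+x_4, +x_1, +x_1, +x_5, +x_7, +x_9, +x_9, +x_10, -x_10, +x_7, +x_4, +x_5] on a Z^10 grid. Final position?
(12, -6, 1, 1, 6, -2, -6, 6, 0, 4)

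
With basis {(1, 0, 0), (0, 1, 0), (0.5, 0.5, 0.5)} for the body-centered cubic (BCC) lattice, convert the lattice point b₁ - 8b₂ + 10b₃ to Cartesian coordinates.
(6, -3, 5)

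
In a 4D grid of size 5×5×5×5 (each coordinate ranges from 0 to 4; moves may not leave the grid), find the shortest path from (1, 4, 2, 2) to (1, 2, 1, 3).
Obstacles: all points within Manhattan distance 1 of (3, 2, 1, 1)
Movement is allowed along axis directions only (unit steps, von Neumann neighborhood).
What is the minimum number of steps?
4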